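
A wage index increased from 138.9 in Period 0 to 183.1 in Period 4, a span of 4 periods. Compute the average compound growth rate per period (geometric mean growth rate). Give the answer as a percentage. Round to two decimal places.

7.15%

Growth factor = (183.1/138.9)^(1/4) = (1.318215)^(1/4) = 1.071511
Growth rate = 1.071511 − 1 = 0.071511 = 7.1511%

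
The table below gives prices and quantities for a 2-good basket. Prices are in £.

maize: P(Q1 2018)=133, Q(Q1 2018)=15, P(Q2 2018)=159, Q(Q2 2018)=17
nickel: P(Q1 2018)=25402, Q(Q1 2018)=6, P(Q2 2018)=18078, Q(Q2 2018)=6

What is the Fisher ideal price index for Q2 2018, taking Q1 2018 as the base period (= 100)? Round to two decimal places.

71.83

Laspeyres component (base-period weights):
ΣP(Q2 2018)Q(Q1 2018) = 159×15 + 18078×6 = 2385 + 108468 = 110853
ΣP(Q1 2018)Q(Q1 2018) = 133×15 + 25402×6 = 1995 + 152412 = 154407
L = 110853 / 154407 × 100 = 71.7927
Paasche component (current-period weights):
ΣP(Q2 2018)Q(Q2 2018) = 159×17 + 18078×6 = 2703 + 108468 = 111171
ΣP(Q1 2018)Q(Q2 2018) = 133×17 + 25402×6 = 2261 + 152412 = 154673
P = 111171 / 154673 × 100 = 71.8749
Fisher = √(L × P) = √(71.7927 × 71.8749) = 71.8338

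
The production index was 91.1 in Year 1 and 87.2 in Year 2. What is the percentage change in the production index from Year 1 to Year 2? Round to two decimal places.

Change = (87.2 − 91.1) / 91.1 × 100
       = -3.9 / 91.1 × 100 = -4.2810%

-4.28%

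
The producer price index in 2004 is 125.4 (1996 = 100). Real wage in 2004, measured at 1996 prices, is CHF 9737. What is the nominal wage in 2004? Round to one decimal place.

Nominal = Real × (Index/100) = 9737 × (125.4/100)
        = 9737 × 1.254 = 12210.1980

12210.2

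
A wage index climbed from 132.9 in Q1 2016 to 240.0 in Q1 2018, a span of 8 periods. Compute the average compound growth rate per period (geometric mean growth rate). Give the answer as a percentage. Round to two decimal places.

7.67%

Growth factor = (240.0/132.9)^(1/8) = (1.805869)^(1/8) = 1.076678
Growth rate = 1.076678 − 1 = 0.076678 = 7.6678%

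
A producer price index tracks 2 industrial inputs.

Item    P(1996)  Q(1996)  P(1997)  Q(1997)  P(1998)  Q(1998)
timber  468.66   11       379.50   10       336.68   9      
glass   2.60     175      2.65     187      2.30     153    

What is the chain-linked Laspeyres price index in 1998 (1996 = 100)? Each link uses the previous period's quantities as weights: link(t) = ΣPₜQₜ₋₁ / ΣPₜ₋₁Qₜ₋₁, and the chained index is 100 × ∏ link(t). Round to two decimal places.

73.16

Link 1996→1997:
ΣP(1997)Q(1996) = 379.50×11 + 2.65×175 = 4174.5 + 463.75 = 4638.25
ΣP(1996)Q(1996) = 468.66×11 + 2.60×175 = 5155.26 + 455 = 5610.26
link = 4638.25/5610.26 = 0.826744
Link 1997→1998:
ΣP(1998)Q(1997) = 336.68×10 + 2.30×187 = 3366.8 + 430.1 = 3796.9
ΣP(1997)Q(1997) = 379.50×10 + 2.65×187 = 3795 + 495.55 = 4290.55
link = 3796.9/4290.55 = 0.884945
Chained index = 100 × 0.826744 × 0.884945 = 73.1623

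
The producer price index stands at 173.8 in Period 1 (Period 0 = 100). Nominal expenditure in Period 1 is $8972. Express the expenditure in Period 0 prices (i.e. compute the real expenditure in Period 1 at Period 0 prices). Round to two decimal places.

5162.26

Real = Nominal ÷ (Index/100) = 8972 ÷ (173.8/100)
     = 8972 ÷ 1.738 = 5162.2555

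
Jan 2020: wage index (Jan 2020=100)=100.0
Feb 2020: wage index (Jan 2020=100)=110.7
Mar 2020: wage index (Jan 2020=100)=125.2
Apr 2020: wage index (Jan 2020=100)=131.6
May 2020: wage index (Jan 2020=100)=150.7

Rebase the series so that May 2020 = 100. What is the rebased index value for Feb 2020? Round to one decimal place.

73.5

Rebased(Feb 2020) = 110.7 / 150.7 × 100 = 73.4572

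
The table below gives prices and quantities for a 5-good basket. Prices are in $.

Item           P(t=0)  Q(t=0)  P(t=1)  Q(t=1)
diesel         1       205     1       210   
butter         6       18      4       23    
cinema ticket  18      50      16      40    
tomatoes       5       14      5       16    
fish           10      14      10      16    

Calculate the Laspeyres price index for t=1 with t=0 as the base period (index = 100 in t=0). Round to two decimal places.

90.44

Laspeyres price index uses base-period quantities as weights.
ΣP(t=1)·Q(t=0) = 1×205 + 4×18 + 16×50 + 5×14 + 10×14 = 205 + 72 + 800 + 70 + 140 = 1287
ΣP(t=0)·Q(t=0) = 1×205 + 6×18 + 18×50 + 5×14 + 10×14 = 205 + 108 + 900 + 70 + 140 = 1423
Index = 1287 / 1423 × 100 = 90.4427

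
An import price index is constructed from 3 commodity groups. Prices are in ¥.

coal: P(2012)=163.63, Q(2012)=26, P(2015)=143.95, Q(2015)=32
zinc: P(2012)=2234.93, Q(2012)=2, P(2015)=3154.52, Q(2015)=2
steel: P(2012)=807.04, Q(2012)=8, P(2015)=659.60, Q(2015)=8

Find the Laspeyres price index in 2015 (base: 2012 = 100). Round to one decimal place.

Laspeyres price index uses base-period quantities as weights.
ΣP(2015)·Q(2012) = 143.95×26 + 3154.52×2 + 659.60×8 = 3742.7 + 6309.04 + 5276.8 = 15328.54
ΣP(2012)·Q(2012) = 163.63×26 + 2234.93×2 + 807.04×8 = 4254.38 + 4469.86 + 6456.32 = 15180.56
Index = 15328.54 / 15180.56 × 100 = 100.9748

101.0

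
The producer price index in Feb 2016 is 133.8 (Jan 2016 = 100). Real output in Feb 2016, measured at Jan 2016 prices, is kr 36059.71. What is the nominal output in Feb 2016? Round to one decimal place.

Nominal = Real × (Index/100) = 36059.71 × (133.8/100)
        = 36059.71 × 1.338 = 48247.8920

48247.9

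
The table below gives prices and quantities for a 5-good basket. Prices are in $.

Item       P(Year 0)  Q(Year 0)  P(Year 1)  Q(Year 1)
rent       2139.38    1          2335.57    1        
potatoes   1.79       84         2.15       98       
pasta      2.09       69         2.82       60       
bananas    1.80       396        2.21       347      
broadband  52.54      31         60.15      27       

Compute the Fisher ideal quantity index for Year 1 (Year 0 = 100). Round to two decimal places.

93.78

Laspeyres component (base-period weights):
ΣP(Year 0)Q(Year 1) = 2139.38×1 + 1.79×98 + 2.09×60 + 1.80×347 + 52.54×27 = 2139.38 + 175.42 + 125.4 + 624.6 + 1418.58 = 4483.38
ΣP(Year 0)Q(Year 0) = 2139.38×1 + 1.79×84 + 2.09×69 + 1.80×396 + 52.54×31 = 2139.38 + 150.36 + 144.21 + 712.8 + 1628.74 = 4775.49
L = 4483.38 / 4775.49 × 100 = 93.8831
Paasche component (current-period weights):
ΣP(Year 1)Q(Year 1) = 2335.57×1 + 2.15×98 + 2.82×60 + 2.21×347 + 60.15×27 = 2335.57 + 210.7 + 169.2 + 766.87 + 1624.05 = 5106.39
ΣP(Year 1)Q(Year 0) = 2335.57×1 + 2.15×84 + 2.82×69 + 2.21×396 + 60.15×31 = 2335.57 + 180.6 + 194.58 + 875.16 + 1864.65 = 5450.56
P = 5106.39 / 5450.56 × 100 = 93.6856
Fisher = √(L × P) = √(93.8831 × 93.6856) = 93.7843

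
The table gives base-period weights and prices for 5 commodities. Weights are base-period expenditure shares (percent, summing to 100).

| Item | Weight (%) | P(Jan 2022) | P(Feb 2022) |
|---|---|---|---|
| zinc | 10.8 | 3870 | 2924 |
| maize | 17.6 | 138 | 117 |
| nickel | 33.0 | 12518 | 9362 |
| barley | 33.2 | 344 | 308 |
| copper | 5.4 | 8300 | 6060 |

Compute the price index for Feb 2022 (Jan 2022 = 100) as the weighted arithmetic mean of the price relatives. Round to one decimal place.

zinc: 10.8 × (2924/3870) = 10.8 × 0.755556 = 8.1600
maize: 17.6 × (117/138) = 17.6 × 0.847826 = 14.9217
nickel: 33.0 × (9362/12518) = 33.0 × 0.747883 = 24.6801
barley: 33.2 × (308/344) = 33.2 × 0.895349 = 29.7256
copper: 5.4 × (6060/8300) = 5.4 × 0.730120 = 3.9427
Index = Σ wᵢ·(p₁ᵢ/p₀ᵢ) = 8.1600 + 14.9217 + 24.6801 + 29.7256 + 3.9427 = 81.4301

81.4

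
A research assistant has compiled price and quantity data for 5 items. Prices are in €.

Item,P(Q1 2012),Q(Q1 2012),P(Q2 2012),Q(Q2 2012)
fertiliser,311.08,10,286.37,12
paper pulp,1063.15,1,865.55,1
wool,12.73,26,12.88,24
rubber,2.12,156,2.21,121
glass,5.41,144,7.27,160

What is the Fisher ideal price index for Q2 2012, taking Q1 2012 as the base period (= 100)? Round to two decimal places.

97.12

Laspeyres component (base-period weights):
ΣP(Q2 2012)Q(Q1 2012) = 286.37×10 + 865.55×1 + 12.88×26 + 2.21×156 + 7.27×144 = 2863.7 + 865.55 + 334.88 + 344.76 + 1046.88 = 5455.77
ΣP(Q1 2012)Q(Q1 2012) = 311.08×10 + 1063.15×1 + 12.73×26 + 2.12×156 + 5.41×144 = 3110.8 + 1063.15 + 330.98 + 330.72 + 779.04 = 5614.69
L = 5455.77 / 5614.69 × 100 = 97.1696
Paasche component (current-period weights):
ΣP(Q2 2012)Q(Q2 2012) = 286.37×12 + 865.55×1 + 12.88×24 + 2.21×121 + 7.27×160 = 3436.44 + 865.55 + 309.12 + 267.41 + 1163.2 = 6041.72
ΣP(Q1 2012)Q(Q2 2012) = 311.08×12 + 1063.15×1 + 12.73×24 + 2.12×121 + 5.41×160 = 3732.96 + 1063.15 + 305.52 + 256.52 + 865.6 = 6223.75
P = 6041.72 / 6223.75 × 100 = 97.0752
Fisher = √(L × P) = √(97.1696 × 97.0752) = 97.1224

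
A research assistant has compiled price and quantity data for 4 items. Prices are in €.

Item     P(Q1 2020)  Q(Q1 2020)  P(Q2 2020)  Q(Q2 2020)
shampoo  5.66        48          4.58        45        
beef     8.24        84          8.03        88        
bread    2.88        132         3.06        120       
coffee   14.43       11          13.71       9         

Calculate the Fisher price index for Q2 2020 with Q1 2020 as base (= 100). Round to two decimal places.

Laspeyres component (base-period weights):
ΣP(Q2 2020)Q(Q1 2020) = 4.58×48 + 8.03×84 + 3.06×132 + 13.71×11 = 219.84 + 674.52 + 403.92 + 150.81 = 1449.09
ΣP(Q1 2020)Q(Q1 2020) = 5.66×48 + 8.24×84 + 2.88×132 + 14.43×11 = 271.68 + 692.16 + 380.16 + 158.73 = 1502.73
L = 1449.09 / 1502.73 × 100 = 96.4305
Paasche component (current-period weights):
ΣP(Q2 2020)Q(Q2 2020) = 4.58×45 + 8.03×88 + 3.06×120 + 13.71×9 = 206.1 + 706.64 + 367.2 + 123.39 = 1403.33
ΣP(Q1 2020)Q(Q2 2020) = 5.66×45 + 8.24×88 + 2.88×120 + 14.43×9 = 254.7 + 725.12 + 345.6 + 129.87 = 1455.29
P = 1403.33 / 1455.29 × 100 = 96.4296
Fisher = √(L × P) = √(96.4305 × 96.4296) = 96.4300

96.43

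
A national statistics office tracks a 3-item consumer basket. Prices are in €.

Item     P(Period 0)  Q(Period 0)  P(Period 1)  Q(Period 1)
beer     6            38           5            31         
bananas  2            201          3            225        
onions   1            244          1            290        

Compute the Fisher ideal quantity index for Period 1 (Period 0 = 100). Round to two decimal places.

106.97

Laspeyres component (base-period weights):
ΣP(Period 0)Q(Period 1) = 6×31 + 2×225 + 1×290 = 186 + 450 + 290 = 926
ΣP(Period 0)Q(Period 0) = 6×38 + 2×201 + 1×244 = 228 + 402 + 244 = 874
L = 926 / 874 × 100 = 105.9497
Paasche component (current-period weights):
ΣP(Period 1)Q(Period 1) = 5×31 + 3×225 + 1×290 = 155 + 675 + 290 = 1120
ΣP(Period 1)Q(Period 0) = 5×38 + 3×201 + 1×244 = 190 + 603 + 244 = 1037
P = 1120 / 1037 × 100 = 108.0039
Fisher = √(L × P) = √(105.9497 × 108.0039) = 106.9718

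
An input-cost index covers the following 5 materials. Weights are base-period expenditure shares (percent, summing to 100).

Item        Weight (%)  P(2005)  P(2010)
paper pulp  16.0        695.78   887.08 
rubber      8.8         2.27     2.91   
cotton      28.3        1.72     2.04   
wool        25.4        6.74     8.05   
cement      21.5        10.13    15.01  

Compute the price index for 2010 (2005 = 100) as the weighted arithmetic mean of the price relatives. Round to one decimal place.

paper pulp: 16.0 × (887.08/695.78) = 16.0 × 1.274943 = 20.3991
rubber: 8.8 × (2.91/2.27) = 8.8 × 1.281938 = 11.2811
cotton: 28.3 × (2.04/1.72) = 28.3 × 1.186047 = 33.5651
wool: 25.4 × (8.05/6.74) = 25.4 × 1.194362 = 30.3368
cement: 21.5 × (15.01/10.13) = 21.5 × 1.481737 = 31.8574
Index = Σ wᵢ·(p₁ᵢ/p₀ᵢ) = 20.3991 + 11.2811 + 33.5651 + 30.3368 + 31.8574 = 127.4394

127.4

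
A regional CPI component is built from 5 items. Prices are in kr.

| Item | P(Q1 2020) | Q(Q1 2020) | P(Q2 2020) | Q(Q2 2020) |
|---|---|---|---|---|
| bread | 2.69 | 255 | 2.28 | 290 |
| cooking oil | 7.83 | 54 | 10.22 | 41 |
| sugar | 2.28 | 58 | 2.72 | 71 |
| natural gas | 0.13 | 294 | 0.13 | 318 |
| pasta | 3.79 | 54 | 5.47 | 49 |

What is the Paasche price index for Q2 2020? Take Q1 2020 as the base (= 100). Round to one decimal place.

Paasche price index uses current-period quantities as weights.
ΣP(Q2 2020)·Q(Q2 2020) = 2.28×290 + 10.22×41 + 2.72×71 + 0.13×318 + 5.47×49 = 661.2 + 419.02 + 193.12 + 41.34 + 268.03 = 1582.71
ΣP(Q1 2020)·Q(Q2 2020) = 2.69×290 + 7.83×41 + 2.28×71 + 0.13×318 + 3.79×49 = 780.1 + 321.03 + 161.88 + 41.34 + 185.71 = 1490.06
Index = 1582.71 / 1490.06 × 100 = 106.2179

106.2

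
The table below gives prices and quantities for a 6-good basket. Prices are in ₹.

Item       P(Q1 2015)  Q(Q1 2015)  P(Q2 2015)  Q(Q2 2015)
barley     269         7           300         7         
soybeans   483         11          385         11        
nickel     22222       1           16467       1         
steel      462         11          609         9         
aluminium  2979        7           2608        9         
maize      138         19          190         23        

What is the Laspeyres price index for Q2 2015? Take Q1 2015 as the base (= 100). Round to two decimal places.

Laspeyres price index uses base-period quantities as weights.
ΣP(Q2 2015)·Q(Q1 2015) = 300×7 + 385×11 + 16467×1 + 609×11 + 2608×7 + 190×19 = 2100 + 4235 + 16467 + 6699 + 18256 + 3610 = 51367
ΣP(Q1 2015)·Q(Q1 2015) = 269×7 + 483×11 + 22222×1 + 462×11 + 2979×7 + 138×19 = 1883 + 5313 + 22222 + 5082 + 20853 + 2622 = 57975
Index = 51367 / 57975 × 100 = 88.6020

88.60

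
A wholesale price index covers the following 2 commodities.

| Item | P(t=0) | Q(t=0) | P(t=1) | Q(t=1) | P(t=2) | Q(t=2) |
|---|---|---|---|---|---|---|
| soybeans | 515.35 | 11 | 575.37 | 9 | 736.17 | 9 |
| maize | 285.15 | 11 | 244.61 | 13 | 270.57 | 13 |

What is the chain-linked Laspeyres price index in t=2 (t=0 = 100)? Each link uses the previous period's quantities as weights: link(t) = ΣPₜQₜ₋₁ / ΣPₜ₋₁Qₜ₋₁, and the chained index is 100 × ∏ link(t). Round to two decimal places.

Link t=0→t=1:
ΣP(t=1)Q(t=0) = 575.37×11 + 244.61×11 = 6329.07 + 2690.71 = 9019.78
ΣP(t=0)Q(t=0) = 515.35×11 + 285.15×11 = 5668.85 + 3136.65 = 8805.5
link = 9019.78/8805.5 = 1.024335
Link t=1→t=2:
ΣP(t=2)Q(t=1) = 736.17×9 + 270.57×13 = 6625.53 + 3517.41 = 10142.94
ΣP(t=1)Q(t=1) = 575.37×9 + 244.61×13 = 5178.33 + 3179.93 = 8358.26
link = 10142.94/8358.26 = 1.213523
Chained index = 100 × 1.024335 × 1.213523 = 124.3054

124.31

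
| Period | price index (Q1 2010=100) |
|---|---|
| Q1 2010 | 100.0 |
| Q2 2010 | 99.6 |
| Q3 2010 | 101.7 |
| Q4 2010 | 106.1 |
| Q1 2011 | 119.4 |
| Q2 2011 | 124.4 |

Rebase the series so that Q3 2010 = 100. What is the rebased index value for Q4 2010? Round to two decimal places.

Rebased(Q4 2010) = 106.1 / 101.7 × 100 = 104.3265

104.33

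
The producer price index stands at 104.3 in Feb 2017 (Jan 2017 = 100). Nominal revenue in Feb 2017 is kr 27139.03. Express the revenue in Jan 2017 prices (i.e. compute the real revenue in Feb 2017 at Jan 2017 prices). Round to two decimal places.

Real = Nominal ÷ (Index/100) = 27139.03 ÷ (104.3/100)
     = 27139.03 ÷ 1.043 = 26020.1630

26020.16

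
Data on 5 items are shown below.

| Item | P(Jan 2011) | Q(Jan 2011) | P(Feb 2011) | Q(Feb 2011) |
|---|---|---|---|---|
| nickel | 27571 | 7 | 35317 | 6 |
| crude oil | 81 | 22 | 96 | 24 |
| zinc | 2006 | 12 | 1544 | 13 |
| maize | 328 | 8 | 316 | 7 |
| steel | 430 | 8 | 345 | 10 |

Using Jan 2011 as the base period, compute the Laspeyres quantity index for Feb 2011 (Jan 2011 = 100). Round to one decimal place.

Laspeyres quantity index uses base-period prices as weights.
ΣP(Jan 2011)·Q(Feb 2011) = 27571×6 + 81×24 + 2006×13 + 328×7 + 430×10 = 165426 + 1944 + 26078 + 2296 + 4300 = 200044
ΣP(Jan 2011)·Q(Jan 2011) = 27571×7 + 81×22 + 2006×12 + 328×8 + 430×8 = 192997 + 1782 + 24072 + 2624 + 3440 = 224915
Index = 200044 / 224915 × 100 = 88.9420

88.9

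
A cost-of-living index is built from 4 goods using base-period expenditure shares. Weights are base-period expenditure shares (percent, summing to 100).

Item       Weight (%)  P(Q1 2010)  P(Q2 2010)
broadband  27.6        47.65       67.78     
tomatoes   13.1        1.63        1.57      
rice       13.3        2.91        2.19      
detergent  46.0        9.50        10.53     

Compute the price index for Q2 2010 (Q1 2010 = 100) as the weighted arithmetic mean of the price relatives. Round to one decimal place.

112.9

broadband: 27.6 × (67.78/47.65) = 27.6 × 1.422455 = 39.2598
tomatoes: 13.1 × (1.57/1.63) = 13.1 × 0.963190 = 12.6178
rice: 13.3 × (2.19/2.91) = 13.3 × 0.752577 = 10.0093
detergent: 46.0 × (10.53/9.50) = 46.0 × 1.108421 = 50.9874
Index = Σ wᵢ·(p₁ᵢ/p₀ᵢ) = 39.2598 + 12.6178 + 10.0093 + 50.9874 = 112.8742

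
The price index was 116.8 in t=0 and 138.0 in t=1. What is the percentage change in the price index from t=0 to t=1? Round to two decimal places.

Change = (138.0 − 116.8) / 116.8 × 100
       = 21.2 / 116.8 × 100 = 18.1507%

18.15%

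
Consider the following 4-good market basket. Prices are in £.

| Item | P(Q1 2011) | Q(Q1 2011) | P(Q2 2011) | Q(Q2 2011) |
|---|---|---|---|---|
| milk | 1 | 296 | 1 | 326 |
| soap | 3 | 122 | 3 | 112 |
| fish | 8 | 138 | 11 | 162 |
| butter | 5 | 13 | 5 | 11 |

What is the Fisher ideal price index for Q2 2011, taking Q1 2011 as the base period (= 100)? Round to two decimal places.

123.37

Laspeyres component (base-period weights):
ΣP(Q2 2011)Q(Q1 2011) = 1×296 + 3×122 + 11×138 + 5×13 = 296 + 366 + 1518 + 65 = 2245
ΣP(Q1 2011)Q(Q1 2011) = 1×296 + 3×122 + 8×138 + 5×13 = 296 + 366 + 1104 + 65 = 1831
L = 2245 / 1831 × 100 = 122.6106
Paasche component (current-period weights):
ΣP(Q2 2011)Q(Q2 2011) = 1×326 + 3×112 + 11×162 + 5×11 = 326 + 336 + 1782 + 55 = 2499
ΣP(Q1 2011)Q(Q2 2011) = 1×326 + 3×112 + 8×162 + 5×11 = 326 + 336 + 1296 + 55 = 2013
P = 2499 / 2013 × 100 = 124.1431
Fisher = √(L × P) = √(122.6106 × 124.1431) = 123.3745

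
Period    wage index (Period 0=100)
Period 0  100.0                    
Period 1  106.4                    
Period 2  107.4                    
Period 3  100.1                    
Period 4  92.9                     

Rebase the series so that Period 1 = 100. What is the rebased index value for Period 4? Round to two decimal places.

87.31

Rebased(Period 4) = 92.9 / 106.4 × 100 = 87.3120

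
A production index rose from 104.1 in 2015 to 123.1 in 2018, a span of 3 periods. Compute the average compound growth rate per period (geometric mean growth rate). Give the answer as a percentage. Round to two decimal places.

5.75%

Growth factor = (123.1/104.1)^(1/3) = (1.182517)^(1/3) = 1.057473
Growth rate = 1.057473 − 1 = 0.057473 = 5.7473%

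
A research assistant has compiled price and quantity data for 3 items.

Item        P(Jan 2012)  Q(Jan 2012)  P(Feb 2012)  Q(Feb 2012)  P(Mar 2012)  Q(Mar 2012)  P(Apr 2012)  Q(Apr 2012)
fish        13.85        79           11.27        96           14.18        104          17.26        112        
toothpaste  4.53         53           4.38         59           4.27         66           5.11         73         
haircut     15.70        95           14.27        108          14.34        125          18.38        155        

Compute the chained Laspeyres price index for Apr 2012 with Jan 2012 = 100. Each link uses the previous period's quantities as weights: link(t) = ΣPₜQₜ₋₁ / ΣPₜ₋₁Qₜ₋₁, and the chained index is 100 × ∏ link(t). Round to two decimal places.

120.11

Link Jan 2012→Feb 2012:
ΣP(Feb 2012)Q(Jan 2012) = 11.27×79 + 4.38×53 + 14.27×95 = 890.33 + 232.14 + 1355.65 = 2478.12
ΣP(Jan 2012)Q(Jan 2012) = 13.85×79 + 4.53×53 + 15.70×95 = 1094.15 + 240.09 + 1491.5 = 2825.74
link = 2478.12/2825.74 = 0.876981
Link Feb 2012→Mar 2012:
ΣP(Mar 2012)Q(Feb 2012) = 14.18×96 + 4.27×59 + 14.34×108 = 1361.28 + 251.93 + 1548.72 = 3161.93
ΣP(Feb 2012)Q(Feb 2012) = 11.27×96 + 4.38×59 + 14.27×108 = 1081.92 + 258.42 + 1541.16 = 2881.5
link = 3161.93/2881.5 = 1.097321
Link Mar 2012→Apr 2012:
ΣP(Apr 2012)Q(Mar 2012) = 17.26×104 + 5.11×66 + 18.38×125 = 1795.04 + 337.26 + 2297.5 = 4429.8
ΣP(Mar 2012)Q(Mar 2012) = 14.18×104 + 4.27×66 + 14.34×125 = 1474.72 + 281.82 + 1792.5 = 3549.04
link = 4429.8/3549.04 = 1.248169
Chained index = 100 × 0.876981 × 1.097321 × 1.248169 = 120.1149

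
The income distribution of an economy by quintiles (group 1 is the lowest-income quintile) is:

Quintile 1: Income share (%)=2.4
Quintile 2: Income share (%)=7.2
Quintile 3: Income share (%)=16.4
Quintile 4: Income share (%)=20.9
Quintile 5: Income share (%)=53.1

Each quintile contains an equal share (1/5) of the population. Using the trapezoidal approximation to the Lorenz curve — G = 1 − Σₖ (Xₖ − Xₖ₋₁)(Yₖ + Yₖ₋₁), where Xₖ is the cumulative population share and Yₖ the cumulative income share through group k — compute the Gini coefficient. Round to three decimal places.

0.460

Cumulative income shares Yₖ: 0.0240, 0.0960, 0.2600, 0.4690, 1.0000
Σ (Xₖ−Xₖ₋₁)(Yₖ+Yₖ₋₁) = (1/5)(0.0240+0.0000) + (1/5)(0.0960+0.0240) + (1/5)(0.2600+0.0960) + (1/5)(0.4690+0.2600) + (1/5)(1.0000+0.4690)
  = 0.0048 + 0.0240 + 0.0712 + 0.1458 + 0.2938 = 0.5396
G = 1 − 0.5396 = 0.4604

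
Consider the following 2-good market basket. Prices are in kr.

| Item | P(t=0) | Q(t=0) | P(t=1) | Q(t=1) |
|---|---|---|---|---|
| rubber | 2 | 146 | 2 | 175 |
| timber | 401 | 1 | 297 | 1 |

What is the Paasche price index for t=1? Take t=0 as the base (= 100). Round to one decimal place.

Paasche price index uses current-period quantities as weights.
ΣP(t=1)·Q(t=1) = 2×175 + 297×1 = 350 + 297 = 647
ΣP(t=0)·Q(t=1) = 2×175 + 401×1 = 350 + 401 = 751
Index = 647 / 751 × 100 = 86.1518

86.2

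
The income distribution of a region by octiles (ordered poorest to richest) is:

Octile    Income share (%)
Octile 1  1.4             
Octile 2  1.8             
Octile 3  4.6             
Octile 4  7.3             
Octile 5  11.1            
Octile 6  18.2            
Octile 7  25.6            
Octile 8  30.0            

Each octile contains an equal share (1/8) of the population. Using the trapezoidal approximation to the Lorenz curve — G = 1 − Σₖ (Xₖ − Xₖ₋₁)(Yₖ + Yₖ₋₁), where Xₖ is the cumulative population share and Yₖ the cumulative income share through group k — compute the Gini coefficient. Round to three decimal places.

Cumulative income shares Yₖ: 0.0140, 0.0320, 0.0780, 0.1510, 0.2620, 0.4440, 0.7000, 1.0000
Σ (Xₖ−Xₖ₋₁)(Yₖ+Yₖ₋₁) = (1/8)(0.0140+0.0000) + (1/8)(0.0320+0.0140) + (1/8)(0.0780+0.0320) + (1/8)(0.1510+0.0780) + (1/8)(0.2620+0.1510) + (1/8)(0.4440+0.2620) + (1/8)(0.7000+0.4440) + (1/8)(1.0000+0.7000)
  = 0.0017 + 0.0057 + 0.0138 + 0.0286 + 0.0516 + 0.0882 + 0.1430 + 0.2125 = 0.5453
G = 1 − 0.5453 = 0.4547

0.455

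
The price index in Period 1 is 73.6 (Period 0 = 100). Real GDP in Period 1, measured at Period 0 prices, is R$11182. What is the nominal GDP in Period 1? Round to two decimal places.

Nominal = Real × (Index/100) = 11182 × (73.6/100)
        = 11182 × 0.736 = 8229.9520

8229.95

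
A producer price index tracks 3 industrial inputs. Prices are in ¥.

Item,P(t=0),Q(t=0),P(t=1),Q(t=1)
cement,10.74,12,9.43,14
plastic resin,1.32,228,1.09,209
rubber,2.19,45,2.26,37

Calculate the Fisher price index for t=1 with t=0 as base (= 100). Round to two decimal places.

87.56

Laspeyres component (base-period weights):
ΣP(t=1)Q(t=0) = 9.43×12 + 1.09×228 + 2.26×45 = 113.16 + 248.52 + 101.7 = 463.38
ΣP(t=0)Q(t=0) = 10.74×12 + 1.32×228 + 2.19×45 = 128.88 + 300.96 + 98.55 = 528.39
L = 463.38 / 528.39 × 100 = 87.6966
Paasche component (current-period weights):
ΣP(t=1)Q(t=1) = 9.43×14 + 1.09×209 + 2.26×37 = 132.02 + 227.81 + 83.62 = 443.45
ΣP(t=0)Q(t=1) = 10.74×14 + 1.32×209 + 2.19×37 = 150.36 + 275.88 + 81.03 = 507.27
P = 443.45 / 507.27 × 100 = 87.4189
Fisher = √(L × P) = √(87.6966 × 87.4189) = 87.5576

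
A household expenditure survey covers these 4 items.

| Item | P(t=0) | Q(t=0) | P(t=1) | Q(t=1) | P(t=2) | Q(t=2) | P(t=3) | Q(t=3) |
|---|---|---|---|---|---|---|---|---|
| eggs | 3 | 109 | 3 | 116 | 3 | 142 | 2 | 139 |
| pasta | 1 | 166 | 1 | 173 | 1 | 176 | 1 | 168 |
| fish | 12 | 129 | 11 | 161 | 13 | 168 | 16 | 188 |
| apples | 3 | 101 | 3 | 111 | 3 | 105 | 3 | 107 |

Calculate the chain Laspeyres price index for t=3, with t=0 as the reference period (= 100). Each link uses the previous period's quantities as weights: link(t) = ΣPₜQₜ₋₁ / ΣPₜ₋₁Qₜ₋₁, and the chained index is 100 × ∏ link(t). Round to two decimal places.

118.47

Link t=0→t=1:
ΣP(t=1)Q(t=0) = 3×109 + 1×166 + 11×129 + 3×101 = 327 + 166 + 1419 + 303 = 2215
ΣP(t=0)Q(t=0) = 3×109 + 1×166 + 12×129 + 3×101 = 327 + 166 + 1548 + 303 = 2344
link = 2215/2344 = 0.944966
Link t=1→t=2:
ΣP(t=2)Q(t=1) = 3×116 + 1×173 + 13×161 + 3×111 = 348 + 173 + 2093 + 333 = 2947
ΣP(t=1)Q(t=1) = 3×116 + 1×173 + 11×161 + 3×111 = 348 + 173 + 1771 + 333 = 2625
link = 2947/2625 = 1.122667
Link t=2→t=3:
ΣP(t=3)Q(t=2) = 2×142 + 1×176 + 16×168 + 3×105 = 284 + 176 + 2688 + 315 = 3463
ΣP(t=2)Q(t=2) = 3×142 + 1×176 + 13×168 + 3×105 = 426 + 176 + 2184 + 315 = 3101
link = 3463/3101 = 1.116737
Chained index = 100 × 0.944966 × 1.122667 × 1.116737 = 118.4725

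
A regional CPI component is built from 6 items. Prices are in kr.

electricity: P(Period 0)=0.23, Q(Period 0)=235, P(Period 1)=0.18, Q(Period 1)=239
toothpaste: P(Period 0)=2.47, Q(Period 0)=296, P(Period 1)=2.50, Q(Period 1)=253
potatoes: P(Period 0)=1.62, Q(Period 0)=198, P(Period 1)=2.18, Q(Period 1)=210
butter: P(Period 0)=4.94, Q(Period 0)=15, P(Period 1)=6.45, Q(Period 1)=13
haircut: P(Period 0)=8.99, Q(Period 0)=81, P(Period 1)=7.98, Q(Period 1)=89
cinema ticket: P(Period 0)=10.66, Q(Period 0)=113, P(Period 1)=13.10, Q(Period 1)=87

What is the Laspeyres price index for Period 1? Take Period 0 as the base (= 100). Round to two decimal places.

Laspeyres price index uses base-period quantities as weights.
ΣP(Period 1)·Q(Period 0) = 0.18×235 + 2.50×296 + 2.18×198 + 6.45×15 + 7.98×81 + 13.10×113 = 42.3 + 740 + 431.64 + 96.75 + 646.38 + 1480.3 = 3437.37
ΣP(Period 0)·Q(Period 0) = 0.23×235 + 2.47×296 + 1.62×198 + 4.94×15 + 8.99×81 + 10.66×113 = 54.05 + 731.12 + 320.76 + 74.1 + 728.19 + 1204.58 = 3112.8
Index = 3437.37 / 3112.8 × 100 = 110.4269

110.43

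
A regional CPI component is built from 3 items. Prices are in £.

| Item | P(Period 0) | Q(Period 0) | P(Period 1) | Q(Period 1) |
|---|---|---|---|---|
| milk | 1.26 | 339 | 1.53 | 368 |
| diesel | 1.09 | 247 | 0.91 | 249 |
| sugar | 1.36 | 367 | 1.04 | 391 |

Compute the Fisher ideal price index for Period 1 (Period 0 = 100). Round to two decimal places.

94.27

Laspeyres component (base-period weights):
ΣP(Period 1)Q(Period 0) = 1.53×339 + 0.91×247 + 1.04×367 = 518.67 + 224.77 + 381.68 = 1125.12
ΣP(Period 0)Q(Period 0) = 1.26×339 + 1.09×247 + 1.36×367 = 427.14 + 269.23 + 499.12 = 1195.49
L = 1125.12 / 1195.49 × 100 = 94.1137
Paasche component (current-period weights):
ΣP(Period 1)Q(Period 1) = 1.53×368 + 0.91×249 + 1.04×391 = 563.04 + 226.59 + 406.64 = 1196.27
ΣP(Period 0)Q(Period 1) = 1.26×368 + 1.09×249 + 1.36×391 = 463.68 + 271.41 + 531.76 = 1266.85
P = 1196.27 / 1266.85 × 100 = 94.4287
Fisher = √(L × P) = √(94.1137 × 94.4287) = 94.2711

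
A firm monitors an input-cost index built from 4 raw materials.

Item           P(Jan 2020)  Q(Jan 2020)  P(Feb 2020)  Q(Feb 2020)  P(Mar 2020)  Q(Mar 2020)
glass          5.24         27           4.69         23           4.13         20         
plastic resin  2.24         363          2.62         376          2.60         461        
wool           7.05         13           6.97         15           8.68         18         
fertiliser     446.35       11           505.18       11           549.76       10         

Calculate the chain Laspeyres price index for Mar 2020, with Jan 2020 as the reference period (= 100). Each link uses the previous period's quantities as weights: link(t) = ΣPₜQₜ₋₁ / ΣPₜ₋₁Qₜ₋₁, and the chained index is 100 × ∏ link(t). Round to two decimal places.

121.20

Link Jan 2020→Feb 2020:
ΣP(Feb 2020)Q(Jan 2020) = 4.69×27 + 2.62×363 + 6.97×13 + 505.18×11 = 126.63 + 951.06 + 90.61 + 5556.98 = 6725.28
ΣP(Jan 2020)Q(Jan 2020) = 5.24×27 + 2.24×363 + 7.05×13 + 446.35×11 = 141.48 + 813.12 + 91.65 + 4909.85 = 5956.1
link = 6725.28/5956.1 = 1.129142
Link Feb 2020→Mar 2020:
ΣP(Mar 2020)Q(Feb 2020) = 4.13×23 + 2.60×376 + 8.68×15 + 549.76×11 = 94.99 + 977.6 + 130.2 + 6047.36 = 7250.15
ΣP(Feb 2020)Q(Feb 2020) = 4.69×23 + 2.62×376 + 6.97×15 + 505.18×11 = 107.87 + 985.12 + 104.55 + 5556.98 = 6754.52
link = 7250.15/6754.52 = 1.073378
Chained index = 100 × 1.129142 × 1.073378 = 121.1995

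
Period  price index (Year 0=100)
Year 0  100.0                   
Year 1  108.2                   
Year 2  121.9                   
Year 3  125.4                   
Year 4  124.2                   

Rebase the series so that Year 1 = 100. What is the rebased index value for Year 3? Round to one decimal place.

Rebased(Year 3) = 125.4 / 108.2 × 100 = 115.8965

115.9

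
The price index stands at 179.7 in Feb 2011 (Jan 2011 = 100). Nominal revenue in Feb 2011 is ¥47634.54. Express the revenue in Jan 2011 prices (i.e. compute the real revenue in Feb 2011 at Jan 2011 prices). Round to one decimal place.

26507.8

Real = Nominal ÷ (Index/100) = 47634.54 ÷ (179.7/100)
     = 47634.54 ÷ 1.797 = 26507.8130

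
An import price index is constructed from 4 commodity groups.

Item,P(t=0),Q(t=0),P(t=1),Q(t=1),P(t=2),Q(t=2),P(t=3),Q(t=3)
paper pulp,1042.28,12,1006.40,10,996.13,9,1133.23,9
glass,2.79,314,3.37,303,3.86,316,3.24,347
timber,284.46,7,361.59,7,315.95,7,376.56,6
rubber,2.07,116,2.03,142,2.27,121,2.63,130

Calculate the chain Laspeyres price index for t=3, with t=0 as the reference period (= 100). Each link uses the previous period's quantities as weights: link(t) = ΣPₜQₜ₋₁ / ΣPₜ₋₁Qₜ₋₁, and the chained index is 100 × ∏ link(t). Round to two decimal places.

111.98

Link t=0→t=1:
ΣP(t=1)Q(t=0) = 1006.40×12 + 3.37×314 + 361.59×7 + 2.03×116 = 12076.8 + 1058.18 + 2531.13 + 235.48 = 15901.59
ΣP(t=0)Q(t=0) = 1042.28×12 + 2.79×314 + 284.46×7 + 2.07×116 = 12507.36 + 876.06 + 1991.22 + 240.12 = 15614.76
link = 15901.59/15614.76 = 1.018369
Link t=1→t=2:
ΣP(t=2)Q(t=1) = 996.13×10 + 3.86×303 + 315.95×7 + 2.27×142 = 9961.3 + 1169.58 + 2211.65 + 322.34 = 13664.87
ΣP(t=1)Q(t=1) = 1006.40×10 + 3.37×303 + 361.59×7 + 2.03×142 = 10064 + 1021.11 + 2531.13 + 288.26 = 13904.5
link = 13664.87/13904.5 = 0.982766
Link t=2→t=3:
ΣP(t=3)Q(t=2) = 1133.23×9 + 3.24×316 + 376.56×7 + 2.63×121 = 10199.07 + 1023.84 + 2635.92 + 318.23 = 14177.06
ΣP(t=2)Q(t=2) = 996.13×9 + 3.86×316 + 315.95×7 + 2.27×121 = 8965.17 + 1219.76 + 2211.65 + 274.67 = 12671.25
link = 14177.06/12671.25 = 1.118837
Chained index = 100 × 1.018369 × 0.982766 × 1.118837 = 111.9753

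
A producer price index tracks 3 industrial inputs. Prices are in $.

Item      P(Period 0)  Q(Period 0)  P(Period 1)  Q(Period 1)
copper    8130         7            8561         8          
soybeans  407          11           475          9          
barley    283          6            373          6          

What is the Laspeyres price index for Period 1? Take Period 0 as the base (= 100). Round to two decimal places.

Laspeyres price index uses base-period quantities as weights.
ΣP(Period 1)·Q(Period 0) = 8561×7 + 475×11 + 373×6 = 59927 + 5225 + 2238 = 67390
ΣP(Period 0)·Q(Period 0) = 8130×7 + 407×11 + 283×6 = 56910 + 4477 + 1698 = 63085
Index = 67390 / 63085 × 100 = 106.8241

106.82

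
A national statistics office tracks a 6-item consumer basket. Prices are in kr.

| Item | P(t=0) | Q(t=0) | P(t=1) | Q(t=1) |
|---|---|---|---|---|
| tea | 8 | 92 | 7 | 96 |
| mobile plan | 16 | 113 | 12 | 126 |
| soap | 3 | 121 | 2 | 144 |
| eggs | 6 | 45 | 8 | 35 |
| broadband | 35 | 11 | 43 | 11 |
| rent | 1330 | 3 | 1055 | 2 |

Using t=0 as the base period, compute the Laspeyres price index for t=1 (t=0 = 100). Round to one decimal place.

82.6

Laspeyres price index uses base-period quantities as weights.
ΣP(t=1)·Q(t=0) = 7×92 + 12×113 + 2×121 + 8×45 + 43×11 + 1055×3 = 644 + 1356 + 242 + 360 + 473 + 3165 = 6240
ΣP(t=0)·Q(t=0) = 8×92 + 16×113 + 3×121 + 6×45 + 35×11 + 1330×3 = 736 + 1808 + 363 + 270 + 385 + 3990 = 7552
Index = 6240 / 7552 × 100 = 82.6271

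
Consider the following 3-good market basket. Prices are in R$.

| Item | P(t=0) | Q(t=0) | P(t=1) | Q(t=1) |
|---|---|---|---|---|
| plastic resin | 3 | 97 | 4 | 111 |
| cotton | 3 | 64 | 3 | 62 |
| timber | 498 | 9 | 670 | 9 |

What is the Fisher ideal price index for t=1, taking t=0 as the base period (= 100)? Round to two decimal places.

133.15

Laspeyres component (base-period weights):
ΣP(t=1)Q(t=0) = 4×97 + 3×64 + 670×9 = 388 + 192 + 6030 = 6610
ΣP(t=0)Q(t=0) = 3×97 + 3×64 + 498×9 = 291 + 192 + 4482 = 4965
L = 6610 / 4965 × 100 = 133.1319
Paasche component (current-period weights):
ΣP(t=1)Q(t=1) = 4×111 + 3×62 + 670×9 = 444 + 186 + 6030 = 6660
ΣP(t=0)Q(t=1) = 3×111 + 3×62 + 498×9 = 333 + 186 + 4482 = 5001
P = 6660 / 5001 × 100 = 133.1734
Fisher = √(L × P) = √(133.1319 × 133.1734) = 133.1526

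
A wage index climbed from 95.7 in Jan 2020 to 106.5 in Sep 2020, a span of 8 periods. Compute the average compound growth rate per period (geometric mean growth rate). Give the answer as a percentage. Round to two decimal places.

1.35%

Growth factor = (106.5/95.7)^(1/8) = (1.112853)^(1/8) = 1.013456
Growth rate = 1.013456 − 1 = 0.013456 = 1.3456%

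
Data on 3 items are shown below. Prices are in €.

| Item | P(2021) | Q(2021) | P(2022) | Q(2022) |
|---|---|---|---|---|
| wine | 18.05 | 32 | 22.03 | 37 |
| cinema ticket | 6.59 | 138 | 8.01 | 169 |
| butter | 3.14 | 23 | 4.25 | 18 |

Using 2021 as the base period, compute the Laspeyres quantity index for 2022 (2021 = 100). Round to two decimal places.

117.88

Laspeyres quantity index uses base-period prices as weights.
ΣP(2021)·Q(2022) = 18.05×37 + 6.59×169 + 3.14×18 = 667.85 + 1113.71 + 56.52 = 1838.08
ΣP(2021)·Q(2021) = 18.05×32 + 6.59×138 + 3.14×23 = 577.6 + 909.42 + 72.22 = 1559.24
Index = 1838.08 / 1559.24 × 100 = 117.8831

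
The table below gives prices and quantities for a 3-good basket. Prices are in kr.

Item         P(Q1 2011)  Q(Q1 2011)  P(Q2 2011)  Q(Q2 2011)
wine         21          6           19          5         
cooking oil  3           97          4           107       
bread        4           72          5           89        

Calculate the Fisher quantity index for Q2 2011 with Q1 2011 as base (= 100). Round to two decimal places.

111.61

Laspeyres component (base-period weights):
ΣP(Q1 2011)Q(Q2 2011) = 21×5 + 3×107 + 4×89 = 105 + 321 + 356 = 782
ΣP(Q1 2011)Q(Q1 2011) = 21×6 + 3×97 + 4×72 = 126 + 291 + 288 = 705
L = 782 / 705 × 100 = 110.9220
Paasche component (current-period weights):
ΣP(Q2 2011)Q(Q2 2011) = 19×5 + 4×107 + 5×89 = 95 + 428 + 445 = 968
ΣP(Q2 2011)Q(Q1 2011) = 19×6 + 4×97 + 5×72 = 114 + 388 + 360 = 862
P = 968 / 862 × 100 = 112.2970
Fisher = √(L × P) = √(110.9220 × 112.2970) = 111.6074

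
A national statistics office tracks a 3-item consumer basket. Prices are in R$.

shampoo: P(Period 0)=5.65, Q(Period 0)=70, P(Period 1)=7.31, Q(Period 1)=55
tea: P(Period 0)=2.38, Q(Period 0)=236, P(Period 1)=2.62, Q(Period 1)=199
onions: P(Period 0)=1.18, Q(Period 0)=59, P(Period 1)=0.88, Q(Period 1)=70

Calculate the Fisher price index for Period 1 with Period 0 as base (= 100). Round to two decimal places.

Laspeyres component (base-period weights):
ΣP(Period 1)Q(Period 0) = 7.31×70 + 2.62×236 + 0.88×59 = 511.7 + 618.32 + 51.92 = 1181.94
ΣP(Period 0)Q(Period 0) = 5.65×70 + 2.38×236 + 1.18×59 = 395.5 + 561.68 + 69.62 = 1026.8
L = 1181.94 / 1026.8 × 100 = 115.1091
Paasche component (current-period weights):
ΣP(Period 1)Q(Period 1) = 7.31×55 + 2.62×199 + 0.88×70 = 402.05 + 521.38 + 61.6 = 985.03
ΣP(Period 0)Q(Period 1) = 5.65×55 + 2.38×199 + 1.18×70 = 310.75 + 473.62 + 82.6 = 866.97
P = 985.03 / 866.97 × 100 = 113.6175
Fisher = √(L × P) = √(115.1091 × 113.6175) = 114.3609

114.36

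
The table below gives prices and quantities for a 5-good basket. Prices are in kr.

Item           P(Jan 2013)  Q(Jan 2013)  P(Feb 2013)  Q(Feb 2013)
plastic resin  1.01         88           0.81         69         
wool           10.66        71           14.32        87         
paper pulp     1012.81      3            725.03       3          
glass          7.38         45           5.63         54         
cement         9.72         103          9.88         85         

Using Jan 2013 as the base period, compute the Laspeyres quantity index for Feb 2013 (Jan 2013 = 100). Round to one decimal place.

Laspeyres quantity index uses base-period prices as weights.
ΣP(Jan 2013)·Q(Feb 2013) = 1.01×69 + 10.66×87 + 1012.81×3 + 7.38×54 + 9.72×85 = 69.69 + 927.42 + 3038.43 + 398.52 + 826.2 = 5260.26
ΣP(Jan 2013)·Q(Jan 2013) = 1.01×88 + 10.66×71 + 1012.81×3 + 7.38×45 + 9.72×103 = 88.88 + 756.86 + 3038.43 + 332.1 + 1001.16 = 5217.43
Index = 5260.26 / 5217.43 × 100 = 100.8209

100.8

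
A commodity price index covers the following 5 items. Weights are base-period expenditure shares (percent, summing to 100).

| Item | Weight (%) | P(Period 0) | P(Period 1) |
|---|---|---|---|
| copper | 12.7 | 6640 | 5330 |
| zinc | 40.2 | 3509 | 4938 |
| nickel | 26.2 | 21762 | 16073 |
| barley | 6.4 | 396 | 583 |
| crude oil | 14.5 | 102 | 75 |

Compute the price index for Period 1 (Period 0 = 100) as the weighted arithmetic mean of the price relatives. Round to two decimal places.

copper: 12.7 × (5330/6640) = 12.7 × 0.802711 = 10.1944
zinc: 40.2 × (4938/3509) = 40.2 × 1.407239 = 56.5710
nickel: 26.2 × (16073/21762) = 26.2 × 0.738581 = 19.3508
barley: 6.4 × (583/396) = 6.4 × 1.472222 = 9.4222
crude oil: 14.5 × (75/102) = 14.5 × 0.735294 = 10.6618
Index = Σ wᵢ·(p₁ᵢ/p₀ᵢ) = 10.1944 + 56.5710 + 19.3508 + 9.4222 + 10.6618 = 106.2002

106.20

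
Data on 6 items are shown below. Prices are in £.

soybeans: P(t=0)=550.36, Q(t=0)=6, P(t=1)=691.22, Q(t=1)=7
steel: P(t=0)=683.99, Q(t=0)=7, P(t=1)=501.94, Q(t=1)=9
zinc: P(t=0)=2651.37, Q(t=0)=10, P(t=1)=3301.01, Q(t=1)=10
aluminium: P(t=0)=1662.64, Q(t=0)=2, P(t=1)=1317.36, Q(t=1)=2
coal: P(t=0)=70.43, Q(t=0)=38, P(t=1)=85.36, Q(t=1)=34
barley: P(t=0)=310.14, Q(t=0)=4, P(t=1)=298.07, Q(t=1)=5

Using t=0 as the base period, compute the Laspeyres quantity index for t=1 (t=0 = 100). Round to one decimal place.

Laspeyres quantity index uses base-period prices as weights.
ΣP(t=0)·Q(t=1) = 550.36×7 + 683.99×9 + 2651.37×10 + 1662.64×2 + 70.43×34 + 310.14×5 = 3852.52 + 6155.91 + 26513.7 + 3325.28 + 2394.62 + 1550.7 = 43792.73
ΣP(t=0)·Q(t=0) = 550.36×6 + 683.99×7 + 2651.37×10 + 1662.64×2 + 70.43×38 + 310.14×4 = 3302.16 + 4787.93 + 26513.7 + 3325.28 + 2676.34 + 1240.56 = 41845.97
Index = 43792.73 / 41845.97 × 100 = 104.6522

104.7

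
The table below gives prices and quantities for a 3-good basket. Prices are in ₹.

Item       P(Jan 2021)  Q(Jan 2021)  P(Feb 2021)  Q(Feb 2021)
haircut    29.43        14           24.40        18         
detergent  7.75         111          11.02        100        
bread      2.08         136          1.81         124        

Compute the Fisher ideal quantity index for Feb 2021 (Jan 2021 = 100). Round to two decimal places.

Laspeyres component (base-period weights):
ΣP(Jan 2021)Q(Feb 2021) = 29.43×18 + 7.75×100 + 2.08×124 = 529.74 + 775 + 257.92 = 1562.66
ΣP(Jan 2021)Q(Jan 2021) = 29.43×14 + 7.75×111 + 2.08×136 = 412.02 + 860.25 + 282.88 = 1555.15
L = 1562.66 / 1555.15 × 100 = 100.4829
Paasche component (current-period weights):
ΣP(Feb 2021)Q(Feb 2021) = 24.40×18 + 11.02×100 + 1.81×124 = 439.2 + 1102 + 224.44 = 1765.64
ΣP(Feb 2021)Q(Jan 2021) = 24.40×14 + 11.02×111 + 1.81×136 = 341.6 + 1223.22 + 246.16 = 1810.98
P = 1765.64 / 1810.98 × 100 = 97.4964
Fisher = √(L × P) = √(100.4829 × 97.4964) = 98.9784

98.98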